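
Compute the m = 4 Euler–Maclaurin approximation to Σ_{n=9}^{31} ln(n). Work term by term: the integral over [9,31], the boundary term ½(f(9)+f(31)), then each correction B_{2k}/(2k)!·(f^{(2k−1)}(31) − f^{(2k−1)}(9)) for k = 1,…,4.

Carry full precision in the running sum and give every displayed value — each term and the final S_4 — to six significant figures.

S_4 ≈ 67.4876

∫_9^31 ln(x) dx evaluates to 64.6786.
½[f(9) + f(31)] = ½[2.19722 + 3.43399] = 2.81561.
So far: 67.4942.
Order-1 term: 1/12 · (0.0322581 − 0.111111) = -0.00657109.
After k=1: 67.4876.
Order-2 term: −1/720 · (6.71344e-05 − 0.00274348) = 3.71715e-06.
After k=2: 67.4876.
Order-3 term: 1/30240 · (8.38306e-07 − 0.000406442) = -1.34128e-08.
After k=3: 67.4876.
Order-4 term: −1/1209600 · (2.61698e-08 − 0.000150534) = 1.24428e-10.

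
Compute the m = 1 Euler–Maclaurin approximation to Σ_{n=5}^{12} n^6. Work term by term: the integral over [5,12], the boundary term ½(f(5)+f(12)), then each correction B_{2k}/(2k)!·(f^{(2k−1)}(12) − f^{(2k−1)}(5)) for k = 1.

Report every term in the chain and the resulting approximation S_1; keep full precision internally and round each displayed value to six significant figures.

The integral term ∫_5^12 x^6 dx = 5.10767e+06.
Boundary: ½(f(5) + f(12)) = ½(15625.0 + 2.98598e+06) = 1.50080e+06.
Integral + boundary = 6.60847e+06.
Correction k=1: B_{2}/2! · (f^{(1)}(12) − f^{(1)}(5)) = 1/12 · (1.49299e+06 − 18750.0) = 122854.

S_1 ≈ 6.73133e+06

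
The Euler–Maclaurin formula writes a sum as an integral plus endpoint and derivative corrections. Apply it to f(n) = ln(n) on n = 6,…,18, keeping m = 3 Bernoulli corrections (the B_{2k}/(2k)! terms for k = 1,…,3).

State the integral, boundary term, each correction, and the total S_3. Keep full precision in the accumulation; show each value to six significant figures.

∫_6^18 ln(x) dx evaluates to 29.2761.
½[f(6) + f(18)] = ½[1.79176 + 2.89037] = 2.34107.
Integral + boundary = 31.6172.
Correction k=1: B_{2}/2! · (f^{(1)}(18) − f^{(1)}(6)) = 1/12 · (0.0555556 − 0.166667) = -0.00925926.
After k=1: 31.6079.
Correction k=2: B_{4}/4! · (f^{(3)}(18) − f^{(3)}(6)) = −1/720 · (0.000342936 − 0.00925926) = 1.23838e-05.
After k=2: 31.6080.
Correction k=3: B_{6}/6! · (f^{(5)}(18) − f^{(5)}(6)) = 1/30240 · (1.27013e-05 − 0.00308642) = -1.01644e-07.

S_3 ≈ 31.6080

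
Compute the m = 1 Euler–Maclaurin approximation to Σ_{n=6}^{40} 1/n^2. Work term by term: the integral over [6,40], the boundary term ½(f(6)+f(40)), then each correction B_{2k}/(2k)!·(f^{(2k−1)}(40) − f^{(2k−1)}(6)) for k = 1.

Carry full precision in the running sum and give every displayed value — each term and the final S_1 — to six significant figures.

S_1 ≈ 0.156637

The integral term ∫_6^40 1/x^2 dx = 0.141667.
Boundary: ½(f(6) + f(40)) = ½(0.0277778 + 0.000625000) = 0.0142014.
Running total after boundary: 0.155868.
Order-1 term: 1/12 · (-3.12500e-05 − (-0.00925926)) = 0.000769001.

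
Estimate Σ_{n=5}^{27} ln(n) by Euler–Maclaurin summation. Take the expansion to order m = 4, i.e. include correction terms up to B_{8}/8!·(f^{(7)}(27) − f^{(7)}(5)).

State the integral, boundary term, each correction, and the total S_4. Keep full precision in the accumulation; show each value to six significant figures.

Integral: ∫_5^27 ln(x) dx = 58.9404.
½[f(5) + f(27)] = ½[1.60944 + 3.29584] = 2.45264.
So far: 61.3930.
Order-1 term: 1/12 · (0.0370370 − 0.200000) = -0.0135802.
Partial sum through k=1: 61.3795.
Order-2 term: −1/720 · (0.000101611 − 0.0160000) = 2.20811e-05.
Partial sum through k=2: 61.3795.
Order-3 term: 1/30240 · (1.67260e-06 − 0.00768000) = -2.53913e-07.
Partial sum through k=3: 61.3795.
Order-4 term: −1/1209600 · (6.88313e-08 − 0.00921600) = 7.61899e-09.

S_4 ≈ 61.3795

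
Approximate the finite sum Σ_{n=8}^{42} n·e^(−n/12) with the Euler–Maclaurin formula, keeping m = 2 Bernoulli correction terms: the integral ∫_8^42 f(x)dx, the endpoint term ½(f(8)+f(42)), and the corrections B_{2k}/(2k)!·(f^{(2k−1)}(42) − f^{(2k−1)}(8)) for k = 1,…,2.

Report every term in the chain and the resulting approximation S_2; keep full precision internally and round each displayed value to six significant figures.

The integral term ∫_8^42 x·e^(−x/12) dx = 103.652.
½[f(8) + f(42)] = ½[4.10734 + 1.26829] = 2.68781.
Running total after boundary: 106.340.
Order-1 term: 1/12 · (-0.0754935 − 0.171139) = -0.0205527.
Running total after k=1: 106.319.
Order-2 term: −1/720 · (-0.000104852 − 0.00831926) = 1.17002e-05.

S_2 ≈ 106.319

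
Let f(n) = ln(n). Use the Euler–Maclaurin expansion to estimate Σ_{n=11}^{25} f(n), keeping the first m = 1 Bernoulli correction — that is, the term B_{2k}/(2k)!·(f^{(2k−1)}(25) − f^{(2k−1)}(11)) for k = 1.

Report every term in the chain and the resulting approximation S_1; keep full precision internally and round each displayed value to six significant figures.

S_1 ≈ 42.8992

Integral: ∫_11^25 ln(x) dx = 40.0950.
½[f(11) + f(25)] = ½[2.39790 + 3.21888] = 2.80839.
Integral + boundary = 42.9034.
Correction k=1: B_{2}/2! · (f^{(1)}(25) − f^{(1)}(11)) = 1/12 · (0.0400000 − 0.0909091) = -0.00424242.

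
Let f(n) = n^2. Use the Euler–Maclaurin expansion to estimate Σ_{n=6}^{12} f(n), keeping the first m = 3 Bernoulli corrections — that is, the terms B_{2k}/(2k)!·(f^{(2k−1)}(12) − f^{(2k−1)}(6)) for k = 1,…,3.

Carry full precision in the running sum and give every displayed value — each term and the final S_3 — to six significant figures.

The integral term ∫_6^12 x^2 dx = 504.000.
Boundary: ½(f(6) + f(12)) = ½(36.0000 + 144.000) = 90.0000.
So far: 594.000.
Correction k=1: B_{2}/2! · (f^{(1)}(12) − f^{(1)}(6)) = 1/12 · (24.0000 − 12.0000) = 1.00000.
Running total after k=1: 595.000.
Correction k=2: B_{4}/4! · (f^{(3)}(12) − f^{(3)}(6)) = −1/720 · (0.00000 − 0.00000) = 0.00000.
Running total after k=2: 595.000.
Correction k=3: B_{6}/6! · (f^{(5)}(12) − f^{(5)}(6)) = 1/30240 · (0.00000 − 0.00000) = 0.00000.

S_3 ≈ 595.000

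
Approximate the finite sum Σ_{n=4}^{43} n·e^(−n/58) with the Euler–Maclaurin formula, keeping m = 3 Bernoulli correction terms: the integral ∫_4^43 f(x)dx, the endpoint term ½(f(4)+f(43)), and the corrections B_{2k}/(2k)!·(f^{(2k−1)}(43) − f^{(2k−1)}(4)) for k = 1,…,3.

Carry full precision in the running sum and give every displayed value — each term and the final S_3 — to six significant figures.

∫_4^43 x·e^(−x/58) dx evaluates to 565.278.
½[f(4) + f(43)] = ½[3.73344 + 20.4876] = 12.1105.
So far: 577.388.
Correction k=1: B_{2}/2! · (f^{(1)}(43) − f^{(1)}(4)) = 1/12 · (0.123221 − 0.868989) = -0.0621473.
After k=1: 577.326.
Correction k=2: B_{4}/4! · (f^{(3)}(43) − f^{(3)}(4)) = −1/720 · (0.000319897 − 0.000813230) = 6.85185e-07.
After k=2: 577.326.
Correction k=3: B_{6}/6! · (f^{(5)}(43) − f^{(5)}(4)) = 1/30240 · (1.79300e-07 − 4.06701e-07) = -7.51986e-12.

S_3 ≈ 577.326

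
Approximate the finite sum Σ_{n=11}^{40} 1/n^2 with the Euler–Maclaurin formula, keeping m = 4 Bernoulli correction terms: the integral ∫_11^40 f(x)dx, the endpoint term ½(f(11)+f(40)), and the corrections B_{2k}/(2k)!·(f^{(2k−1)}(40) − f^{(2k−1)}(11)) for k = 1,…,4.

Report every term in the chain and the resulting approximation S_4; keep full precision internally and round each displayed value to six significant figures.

Integral: ∫_11^40 1/x^2 dx = 0.0659091.
½[f(11) + f(40)] = ½[0.00826446 + 0.000625000] = 0.00444473.
Integral + boundary = 0.0703538.
Order-1 term: 1/12 · (-3.12500e-05 − (-0.00150263)) = 0.000122615.
After k=1: 0.0704764.
Order-2 term: −1/720 · (-2.34375e-07 − (-0.000149021)) = -2.06648e-07.
After k=2: 0.0704762.
Order-3 term: 1/30240 · (-4.39453e-09 − (-3.69474e-05)) = 1.22166e-09.
After k=3: 0.0704762.
Order-4 term: −1/1209600 · (-1.53809e-10 − (-1.70996e-05)) = -1.41365e-11.

S_4 ≈ 0.0704762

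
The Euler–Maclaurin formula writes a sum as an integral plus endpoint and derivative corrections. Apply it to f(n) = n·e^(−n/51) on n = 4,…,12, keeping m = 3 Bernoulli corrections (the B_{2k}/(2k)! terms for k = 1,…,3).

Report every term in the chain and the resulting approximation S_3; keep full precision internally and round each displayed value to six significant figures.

∫_4^12 x·e^(−x/51) dx evaluates to 54.0491.
Boundary: ½(f(4) + f(12)) = ½(3.69826 + 9.48406) = 6.59116.
Running total after boundary: 60.6403.
k=1: B_{2}/(2)! × [f^{(1)}(12) − f^{(1)}(4)] = 1/12 × (0.604376 − 0.852051) = -0.0206395.
Partial sum through k=1: 60.6196.
k=2: B_{4}/(4)! × [f^{(3)}(12) − f^{(3)}(4)] = −1/720 × (0.000840082 − 0.00103852) = 2.75604e-07.
Partial sum through k=2: 60.6196.
k=3: B_{6}/(6)! × [f^{(5)}(12) − f^{(5)}(4)] = 1/30240 × (5.56632e-07 − 6.72606e-07) = -3.83510e-12.

S_3 ≈ 60.6196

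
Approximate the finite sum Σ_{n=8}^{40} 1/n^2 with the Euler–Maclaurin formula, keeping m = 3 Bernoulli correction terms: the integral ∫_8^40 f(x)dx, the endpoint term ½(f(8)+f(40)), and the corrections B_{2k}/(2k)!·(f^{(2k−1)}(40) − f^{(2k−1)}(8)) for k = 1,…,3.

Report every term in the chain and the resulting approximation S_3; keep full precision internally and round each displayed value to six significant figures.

Integral: ∫_8^40 1/x^2 dx = 0.100000.
Endpoint term: (f(8) + f(40))/2 = (0.0156250 + 0.000625000)/2 = 0.00812500.
Integral + boundary = 0.108125.
k=1: B_{2}/(2)! × [f^{(1)}(40) − f^{(1)}(8)] = 1/12 × (-3.12500e-05 − (-0.00390625)) = 0.000322917.
Running total after k=1: 0.108448.
k=2: B_{4}/(4)! × [f^{(3)}(40) − f^{(3)}(8)] = −1/720 × (-2.34375e-07 − (-0.000732422)) = -1.01693e-06.
Running total after k=2: 0.108447.
k=3: B_{6}/(6)! × [f^{(5)}(40) − f^{(5)}(8)] = 1/30240 × (-4.39453e-09 − (-0.000343323)) = 1.13531e-08.

S_3 ≈ 0.108447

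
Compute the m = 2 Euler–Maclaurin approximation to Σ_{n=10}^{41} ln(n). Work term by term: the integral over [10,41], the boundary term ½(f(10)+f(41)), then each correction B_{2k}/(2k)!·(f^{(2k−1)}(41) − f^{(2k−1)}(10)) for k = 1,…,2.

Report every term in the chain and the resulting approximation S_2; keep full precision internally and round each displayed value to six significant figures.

S_2 ≈ 101.232

Integral: ∫_10^41 ln(x) dx = 98.2306.
Endpoint term: (f(10) + f(41))/2 = (2.30259 + 3.71357)/2 = 3.00808.
So far: 101.239.
k=1: B_{2}/(2)! × [f^{(1)}(41) − f^{(1)}(10)] = 1/12 × (0.0243902 − 0.100000) = -0.00630081.
After k=1: 101.232.
k=2: B_{4}/(4)! × [f^{(3)}(41) − f^{(3)}(10)] = −1/720 × (2.90187e-05 − 0.00200000) = 2.73747e-06.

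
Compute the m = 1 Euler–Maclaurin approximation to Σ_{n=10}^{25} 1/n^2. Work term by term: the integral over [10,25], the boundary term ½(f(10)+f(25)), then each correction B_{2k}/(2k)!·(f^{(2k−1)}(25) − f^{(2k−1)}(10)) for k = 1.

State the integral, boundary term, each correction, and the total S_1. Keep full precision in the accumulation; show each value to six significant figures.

The integral term ∫_10^25 1/x^2 dx = 0.0600000.
Endpoint term: (f(10) + f(25))/2 = (0.0100000 + 0.00160000)/2 = 0.00580000.
Running total after boundary: 0.0658000.
Order-1 term: 1/12 · (-0.000128000 − (-0.00200000)) = 0.000156000.

S_1 ≈ 0.0659560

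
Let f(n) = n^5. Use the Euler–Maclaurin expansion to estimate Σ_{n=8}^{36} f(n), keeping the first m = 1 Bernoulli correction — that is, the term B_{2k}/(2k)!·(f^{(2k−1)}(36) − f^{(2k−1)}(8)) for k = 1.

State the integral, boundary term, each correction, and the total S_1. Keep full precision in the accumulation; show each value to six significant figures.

∫_8^36 x^5 dx evaluates to 3.62753e+08.
Boundary: ½(f(8) + f(36)) = ½(32768.0 + 6.04662e+07) = 3.02495e+07.
Running total after boundary: 3.93003e+08.
Correction k=1: B_{2}/2! · (f^{(1)}(36) − f^{(1)}(8)) = 1/12 · (8.39808e+06 − 20480.0) = 698133.

S_1 ≈ 3.93701e+08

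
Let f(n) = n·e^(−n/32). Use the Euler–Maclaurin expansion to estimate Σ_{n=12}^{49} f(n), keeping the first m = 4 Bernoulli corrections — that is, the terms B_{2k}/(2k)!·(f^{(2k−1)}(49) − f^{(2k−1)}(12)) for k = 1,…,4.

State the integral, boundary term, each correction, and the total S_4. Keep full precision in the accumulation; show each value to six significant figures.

S_4 ≈ 416.521

∫_12^49 x·e^(−x/32) dx evaluates to 407.144.
Boundary: ½(f(12) + f(49)) = ½(8.24747 + 10.5970) = 9.42223.
Running total after boundary: 416.566.
Correction k=1: B_{2}/2! · (f^{(1)}(49) − f^{(1)}(12)) = 1/12 · (-0.114891 − 0.429556) = -0.0453706.
Partial sum through k=1: 416.521.
Correction k=2: B_{4}/4! · (f^{(3)}(49) − f^{(3)}(12)) = −1/720 · (0.000310195 − 0.00176185) = 2.01619e-06.
Partial sum through k=2: 416.521.
Correction k=3: B_{6}/6! · (f^{(5)}(49) − f^{(5)}(12)) = 1/30240 · (7.15418e-07 − 3.03146e-06) = -7.65886e-11.
Partial sum through k=3: 416.521.
Correction k=4: B_{8}/8! · (f^{(7)}(49) − f^{(7)}(12)) = −1/1209600 · (1.10148e-09 − 4.24058e-09) = 2.59516e-15.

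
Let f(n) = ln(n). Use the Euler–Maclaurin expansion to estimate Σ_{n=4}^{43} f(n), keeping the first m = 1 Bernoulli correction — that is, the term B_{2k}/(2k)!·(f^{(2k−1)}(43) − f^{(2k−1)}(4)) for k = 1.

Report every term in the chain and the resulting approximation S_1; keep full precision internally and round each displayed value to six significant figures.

Integral: ∫_4^43 ln(x) dx = 117.186.
Boundary: ½(f(4) + f(43)) = ½(1.38629 + 3.76120) = 2.57375.
Integral + boundary = 119.760.
Correction k=1: B_{2}/2! · (f^{(1)}(43) − f^{(1)}(4)) = 1/12 · (0.0232558 − 0.250000) = -0.0188953.

S_1 ≈ 119.741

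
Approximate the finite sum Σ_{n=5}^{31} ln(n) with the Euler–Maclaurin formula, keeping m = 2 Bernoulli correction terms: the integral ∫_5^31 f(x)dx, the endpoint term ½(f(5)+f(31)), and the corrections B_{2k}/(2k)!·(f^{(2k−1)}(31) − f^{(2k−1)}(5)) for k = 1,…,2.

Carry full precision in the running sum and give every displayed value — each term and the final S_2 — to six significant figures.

S_2 ≈ 74.9142

The integral term ∫_5^31 ln(x) dx = 72.4064.
Boundary: ½(f(5) + f(31)) = ½(1.60944 + 3.43399) = 2.52171.
Integral + boundary = 74.9281.
k=1: B_{2}/(2)! × [f^{(1)}(31) − f^{(1)}(5)] = 1/12 × (0.0322581 − 0.200000) = -0.0139785.
Partial sum through k=1: 74.9141.
k=2: B_{4}/(4)! × [f^{(3)}(31) − f^{(3)}(5)] = −1/720 × (6.71344e-05 − 0.0160000) = 2.21290e-05.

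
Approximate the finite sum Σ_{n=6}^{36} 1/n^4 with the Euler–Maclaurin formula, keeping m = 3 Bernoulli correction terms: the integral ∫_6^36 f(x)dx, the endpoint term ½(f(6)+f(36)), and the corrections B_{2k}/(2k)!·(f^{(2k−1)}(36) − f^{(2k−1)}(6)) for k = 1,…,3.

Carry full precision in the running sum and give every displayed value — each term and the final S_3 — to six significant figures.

S_3 ≈ 0.00196445

Integral: ∫_6^36 1/x^4 dx = 0.00153607.
Boundary: ½(f(6) + f(36)) = ½(0.000771605 + 5.95374e-07) = 0.000386100.
So far: 0.00192217.
Correction k=1: B_{2}/2! · (f^{(1)}(36) − f^{(1)}(6)) = 1/12 · (-6.61527e-08 − (-0.000514403)) = 4.28614e-05.
Running total after k=1: 0.00196503.
Correction k=2: B_{4}/4! · (f^{(3)}(36) − f^{(3)}(6)) = −1/720 · (-1.53131e-09 − (-0.000428669)) = -5.95372e-07.
Running total after k=2: 0.00196443.
Correction k=3: B_{6}/6! · (f^{(5)}(36) − f^{(5)}(6)) = 1/30240 · (-6.61678e-11 − (-0.000666819)) = 2.20509e-08.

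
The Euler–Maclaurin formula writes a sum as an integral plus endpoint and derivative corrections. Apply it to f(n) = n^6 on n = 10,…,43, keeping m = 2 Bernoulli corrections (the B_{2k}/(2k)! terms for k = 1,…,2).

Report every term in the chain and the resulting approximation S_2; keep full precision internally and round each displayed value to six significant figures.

S_2 ≈ 4.20644e+10

The integral term ∫_10^43 x^6 dx = 3.88298e+10.
Boundary: ½(f(10) + f(43)) = ½(1.00000e+06 + 6.32136e+09) = 3.16118e+09.
Running total after boundary: 4.19910e+10.
Correction k=1: B_{2}/2! · (f^{(1)}(43) − f^{(1)}(10)) = 1/12 · (8.82051e+08 − 600000) = 7.34542e+07.
Partial sum through k=1: 4.20644e+10.
Correction k=2: B_{4}/4! · (f^{(3)}(43) − f^{(3)}(10)) = −1/720 · (9.54084e+06 − 120000) = -13084.5.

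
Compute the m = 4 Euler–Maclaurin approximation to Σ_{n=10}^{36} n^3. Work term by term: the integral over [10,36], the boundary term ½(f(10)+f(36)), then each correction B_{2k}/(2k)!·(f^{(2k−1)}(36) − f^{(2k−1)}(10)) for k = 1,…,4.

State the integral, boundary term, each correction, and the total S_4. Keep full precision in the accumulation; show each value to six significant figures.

Integral: ∫_10^36 x^3 dx = 417404.
Endpoint term: (f(10) + f(36))/2 = (1000.00 + 46656.0)/2 = 23828.0.
Integral + boundary = 441232.
Correction k=1: B_{2}/2! · (f^{(1)}(36) − f^{(1)}(10)) = 1/12 · (3888.00 − 300.000) = 299.000.
Partial sum through k=1: 441531.
Correction k=2: B_{4}/4! · (f^{(3)}(36) − f^{(3)}(10)) = −1/720 · (6.00000 − 6.00000) = 0.00000.
Partial sum through k=2: 441531.
Correction k=3: B_{6}/6! · (f^{(5)}(36) − f^{(5)}(10)) = 1/30240 · (0.00000 − 0.00000) = 0.00000.
Partial sum through k=3: 441531.
Correction k=4: B_{8}/8! · (f^{(7)}(36) − f^{(7)}(10)) = −1/1209600 · (0.00000 − 0.00000) = 0.00000.

S_4 ≈ 441531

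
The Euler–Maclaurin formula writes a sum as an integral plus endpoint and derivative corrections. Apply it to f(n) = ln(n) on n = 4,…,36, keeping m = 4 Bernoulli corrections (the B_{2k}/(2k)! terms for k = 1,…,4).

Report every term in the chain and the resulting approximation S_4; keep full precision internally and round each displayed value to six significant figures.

The integral term ∫_4^36 ln(x) dx = 91.4615.
½[f(4) + f(36)] = ½[1.38629 + 3.58352] = 2.48491.
Integral + boundary = 93.9464.
Correction k=1: B_{2}/2! · (f^{(1)}(36) − f^{(1)}(4)) = 1/12 · (0.0277778 − 0.250000) = -0.0185185.
Running total after k=1: 93.9279.
Correction k=2: B_{4}/4! · (f^{(3)}(36) − f^{(3)}(4)) = −1/720 · (4.28669e-05 − 0.0312500) = 4.33432e-05.
Running total after k=2: 93.9279.
Correction k=3: B_{6}/6! · (f^{(5)}(36) − f^{(5)}(4)) = 1/30240 · (3.96916e-07 − 0.0234375) = -7.75036e-07.
Running total after k=3: 93.9279.
Correction k=4: B_{8}/8! · (f^{(7)}(36) − f^{(7)}(4)) = −1/1209600 · (9.18787e-09 − 0.0439453) = 3.63304e-08.

S_4 ≈ 93.9279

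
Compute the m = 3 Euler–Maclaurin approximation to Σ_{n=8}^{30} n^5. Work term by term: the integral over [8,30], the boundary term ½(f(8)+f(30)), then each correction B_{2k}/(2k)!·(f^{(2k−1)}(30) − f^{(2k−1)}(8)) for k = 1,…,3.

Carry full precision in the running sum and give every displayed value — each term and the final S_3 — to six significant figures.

S_3 ≈ 1.33958e+08

The integral term ∫_8^30 x^5 dx = 1.21456e+08.
Boundary: ½(f(8) + f(30)) = ½(32768.0 + 2.43000e+07) = 1.21664e+07.
So far: 1.33623e+08.
k=1: B_{2}/(2)! × [f^{(1)}(30) − f^{(1)}(8)] = 1/12 × (4.05000e+06 − 20480.0) = 335793.
After k=1: 1.33958e+08.
k=2: B_{4}/(4)! × [f^{(3)}(30) − f^{(3)}(8)] = −1/720 × (54000.0 − 3840.00) = -69.6667.
After k=2: 1.33958e+08.
k=3: B_{6}/(6)! × [f^{(5)}(30) − f^{(5)}(8)] = 1/30240 × (120.000 − 120.000) = 0.00000.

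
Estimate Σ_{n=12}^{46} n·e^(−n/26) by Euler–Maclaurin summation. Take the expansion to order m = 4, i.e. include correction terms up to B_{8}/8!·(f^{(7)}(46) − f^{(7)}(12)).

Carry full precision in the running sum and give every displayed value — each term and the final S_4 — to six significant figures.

S_4 ≈ 311.304

Integral: ∫_12^46 x·e^(−x/26) dx = 303.641.
Boundary: ½(f(12) + f(46)) = ½(7.56376 + 7.84135) = 7.70255.
So far: 311.343.
Correction k=1: B_{2}/2! · (f^{(1)}(46) − f^{(1)}(12)) = 1/12 · (-0.131126 − 0.339399) = -0.0392105.
Running total after k=1: 311.304.
Correction k=2: B_{4}/4! · (f^{(3)}(46) − f^{(3)}(12)) = −1/720 · (0.000310358 − 0.00236690) = 2.85631e-06.
Running total after k=2: 311.304.
Correction k=3: B_{6}/6! · (f^{(5)}(46) − f^{(5)}(12)) = 1/30240 · (1.20516e-06 − 6.25996e-06) = -1.67156e-10.
Running total after k=3: 311.304.
Correction k=4: B_{8}/8! · (f^{(7)}(46) − f^{(7)}(12)) = −1/1209600 · (2.88641e-09 − 1.33411e-08) = 8.64310e-15.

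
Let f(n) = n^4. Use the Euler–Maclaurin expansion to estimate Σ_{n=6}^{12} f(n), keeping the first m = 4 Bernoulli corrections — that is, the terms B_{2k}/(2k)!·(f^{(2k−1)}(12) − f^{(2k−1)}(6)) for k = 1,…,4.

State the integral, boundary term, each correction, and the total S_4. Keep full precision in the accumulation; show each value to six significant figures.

Integral: ∫_6^12 x^4 dx = 48211.2.
Boundary: ½(f(6) + f(12)) = ½(1296.00 + 20736.0) = 11016.0.
Running total after boundary: 59227.2.
k=1: B_{2}/(2)! × [f^{(1)}(12) − f^{(1)}(6)] = 1/12 × (6912.00 − 864.000) = 504.000.
Running total after k=1: 59731.2.
k=2: B_{4}/(4)! × [f^{(3)}(12) − f^{(3)}(6)] = −1/720 × (288.000 − 144.000) = -0.200000.
Running total after k=2: 59731.0.
k=3: B_{6}/(6)! × [f^{(5)}(12) − f^{(5)}(6)] = 1/30240 × (0.00000 − 0.00000) = 0.00000.
Running total after k=3: 59731.0.
k=4: B_{8}/(8)! × [f^{(7)}(12) − f^{(7)}(6)] = −1/1209600 × (0.00000 − 0.00000) = 0.00000.

S_4 ≈ 59731.0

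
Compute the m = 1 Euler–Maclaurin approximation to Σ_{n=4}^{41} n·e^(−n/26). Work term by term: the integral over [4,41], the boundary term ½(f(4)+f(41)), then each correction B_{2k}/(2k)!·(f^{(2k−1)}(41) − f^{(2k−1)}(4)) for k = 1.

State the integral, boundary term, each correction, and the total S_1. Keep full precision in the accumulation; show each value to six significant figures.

The integral term ∫_4^41 x·e^(−x/26) dx = 308.861.
½[f(4) + f(41)] = ½[3.42962 + 8.47100] = 5.95031.
Running total after boundary: 314.811.
Correction k=1: B_{2}/2! · (f^{(1)}(41) − f^{(1)}(4)) = 1/12 · (-0.119198 − 0.725496) = -0.0703911.

S_1 ≈ 314.741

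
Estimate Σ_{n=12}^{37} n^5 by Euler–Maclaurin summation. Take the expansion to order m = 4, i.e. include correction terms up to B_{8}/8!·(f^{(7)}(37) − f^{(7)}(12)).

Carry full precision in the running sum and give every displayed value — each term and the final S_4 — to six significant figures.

Integral: ∫_12^37 x^5 dx = 4.27123e+08.
½[f(12) + f(37)] = ½[248832 + 6.93440e+07] = 3.47964e+07.
Integral + boundary = 4.61920e+08.
Correction k=1: B_{2}/2! · (f^{(1)}(37) − f^{(1)}(12)) = 1/12 · (9.37080e+06 − 103680) = 772260.
Partial sum through k=1: 4.62692e+08.
Correction k=2: B_{4}/4! · (f^{(3)}(37) − f^{(3)}(12)) = −1/720 · (82140.0 − 8640.00) = -102.083.
Partial sum through k=2: 4.62692e+08.
Correction k=3: B_{6}/6! · (f^{(5)}(37) − f^{(5)}(12)) = 1/30240 · (120.000 − 120.000) = 0.00000.
Partial sum through k=3: 4.62692e+08.
Correction k=4: B_{8}/8! · (f^{(7)}(37) − f^{(7)}(12)) = −1/1209600 · (0.00000 − 0.00000) = 0.00000.

S_4 ≈ 4.62692e+08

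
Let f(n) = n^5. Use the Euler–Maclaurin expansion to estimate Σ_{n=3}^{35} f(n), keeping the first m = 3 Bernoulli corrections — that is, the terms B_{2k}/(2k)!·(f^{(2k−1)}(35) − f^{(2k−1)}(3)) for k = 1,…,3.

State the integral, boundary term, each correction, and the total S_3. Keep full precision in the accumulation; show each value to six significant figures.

S_3 ≈ 3.33264e+08

∫_3^35 x^5 dx evaluates to 3.06377e+08.
Boundary: ½(f(3) + f(35)) = ½(243.000 + 5.25219e+07) = 2.62611e+07.
Running total after boundary: 3.32639e+08.
Order-1 term: 1/12 · (7.50312e+06 − 405.000) = 625227.
Partial sum through k=1: 3.33264e+08.
Order-2 term: −1/720 · (73500.0 − 540.000) = -101.333.
Partial sum through k=2: 3.33264e+08.
Order-3 term: 1/30240 · (120.000 − 120.000) = 0.00000.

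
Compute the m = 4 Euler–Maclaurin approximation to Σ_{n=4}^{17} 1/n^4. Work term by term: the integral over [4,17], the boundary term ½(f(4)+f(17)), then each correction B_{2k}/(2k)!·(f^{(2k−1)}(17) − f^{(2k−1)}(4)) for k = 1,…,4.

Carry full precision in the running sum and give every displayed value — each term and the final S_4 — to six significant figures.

S_4 ≈ 0.00741544

∫_4^17 1/x^4 dx evaluates to 0.00514049.
Boundary: ½(f(4) + f(17)) = ½(0.00390625 + 1.19730e-05) = 0.00195911.
Running total after boundary: 0.00709960.
k=1: B_{2}/(2)! × [f^{(1)}(17) − f^{(1)}(4)] = 1/12 × (-2.81719e-06 − (-0.00390625)) = 0.000325286.
Partial sum through k=1: 0.00742488.
k=2: B_{4}/(4)! × [f^{(3)}(17) − f^{(3)}(4)] = −1/720 × (-2.92441e-07 − (-0.00732422)) = -1.01721e-05.
Partial sum through k=2: 0.00741471.
k=3: B_{6}/(6)! × [f^{(5)}(17) − f^{(5)}(4)] = 1/30240 × (-5.66668e-08 − (-0.0256348)) = 8.47709e-07.
Partial sum through k=3: 0.00741556.
k=4: B_{8}/(8)! × [f^{(7)}(17) − f^{(7)}(4)] = −1/1209600 × (-1.76471e-08 − (-0.144196)) = -1.19209e-07.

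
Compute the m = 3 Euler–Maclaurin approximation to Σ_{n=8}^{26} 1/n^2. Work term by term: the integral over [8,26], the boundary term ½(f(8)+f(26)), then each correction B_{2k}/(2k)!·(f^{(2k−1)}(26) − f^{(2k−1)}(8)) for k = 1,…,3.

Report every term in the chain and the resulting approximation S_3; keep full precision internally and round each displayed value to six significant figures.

The integral term ∫_8^26 1/x^2 dx = 0.0865385.
½[f(8) + f(26)] = ½[0.0156250 + 0.00147929] = 0.00855214.
So far: 0.0950906.
Correction k=1: B_{2}/2! · (f^{(1)}(26) − f^{(1)}(8)) = 1/12 · (-0.000113792 − (-0.00390625)) = 0.000316038.
Running total after k=1: 0.0954066.
Correction k=2: B_{4}/4! · (f^{(3)}(26) − f^{(3)}(8)) = −1/720 · (-2.01997e-06 − (-0.000732422)) = -1.01445e-06.
Running total after k=2: 0.0954056.
Correction k=3: B_{6}/6! · (f^{(5)}(26) − f^{(5)}(8)) = 1/30240 · (-8.96436e-08 − (-0.000343323)) = 1.13503e-08.

S_3 ≈ 0.0954056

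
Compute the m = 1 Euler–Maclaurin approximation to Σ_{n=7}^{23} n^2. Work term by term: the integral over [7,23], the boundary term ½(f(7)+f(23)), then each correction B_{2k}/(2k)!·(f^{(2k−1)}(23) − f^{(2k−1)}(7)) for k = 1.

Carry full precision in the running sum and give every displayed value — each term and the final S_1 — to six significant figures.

S_1 ≈ 4233.00

∫_7^23 x^2 dx evaluates to 3941.33.
½[f(7) + f(23)] = ½[49.0000 + 529.000] = 289.000.
Running total after boundary: 4230.33.
k=1: B_{2}/(2)! × [f^{(1)}(23) − f^{(1)}(7)] = 1/12 × (46.0000 − 14.0000) = 2.66667.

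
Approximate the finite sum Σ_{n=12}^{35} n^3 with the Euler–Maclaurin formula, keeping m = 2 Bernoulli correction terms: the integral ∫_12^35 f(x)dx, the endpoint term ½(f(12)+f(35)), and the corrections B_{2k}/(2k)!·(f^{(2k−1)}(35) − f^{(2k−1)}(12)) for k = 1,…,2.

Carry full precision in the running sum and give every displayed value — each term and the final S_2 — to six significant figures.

Integral: ∫_12^35 x^3 dx = 369972.
Endpoint term: (f(12) + f(35))/2 = (1728.00 + 42875.0)/2 = 22301.5.
Running total after boundary: 392274.
Order-1 term: 1/12 · (3675.00 − 432.000) = 270.250.
After k=1: 392544.
Order-2 term: −1/720 · (6.00000 − 6.00000) = 0.00000.

S_2 ≈ 392544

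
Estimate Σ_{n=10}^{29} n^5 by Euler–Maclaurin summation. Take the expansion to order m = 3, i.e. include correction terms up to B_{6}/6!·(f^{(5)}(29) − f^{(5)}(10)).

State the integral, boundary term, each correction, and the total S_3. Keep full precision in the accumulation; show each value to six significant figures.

∫_10^29 x^5 dx evaluates to 9.89706e+07.
½[f(10) + f(29)] = ½[100000 + 2.05111e+07] = 1.03056e+07.
Integral + boundary = 1.09276e+08.
Order-1 term: 1/12 · (3.53640e+06 − 50000.0) = 290534.
Partial sum through k=1: 1.09567e+08.
Order-2 term: −1/720 · (50460.0 − 6000.00) = -61.7500.
Partial sum through k=2: 1.09567e+08.
Order-3 term: 1/30240 · (120.000 − 120.000) = 0.00000.

S_3 ≈ 1.09567e+08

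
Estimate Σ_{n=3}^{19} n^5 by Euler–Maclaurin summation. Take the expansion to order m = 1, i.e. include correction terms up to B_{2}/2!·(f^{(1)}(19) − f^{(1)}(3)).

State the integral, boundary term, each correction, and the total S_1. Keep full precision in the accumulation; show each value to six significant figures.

S_1 ≈ 9.13330e+06

Integral: ∫_3^19 x^5 dx = 7.84086e+06.
Boundary: ½(f(3) + f(19)) = ½(243.000 + 2.47610e+06) = 1.23817e+06.
Running total after boundary: 9.07903e+06.
Correction k=1: B_{2}/2! · (f^{(1)}(19) − f^{(1)}(3)) = 1/12 · (651605 − 405.000) = 54266.7.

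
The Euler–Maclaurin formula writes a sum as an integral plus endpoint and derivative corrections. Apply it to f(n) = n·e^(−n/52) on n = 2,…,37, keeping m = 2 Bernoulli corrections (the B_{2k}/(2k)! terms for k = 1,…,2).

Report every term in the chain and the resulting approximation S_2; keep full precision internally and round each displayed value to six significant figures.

The integral term ∫_2^37 x·e^(−x/52) dx = 430.219.
Endpoint term: (f(2) + f(37))/2 = (1.92454 + 18.1629)/2 = 10.0437.
So far: 440.263.
Order-1 term: 1/12 · (0.141602 − 0.925258) = -0.0653047.
Running total after k=1: 440.197.
Order-2 term: −1/720 · (0.000415451 − 0.00105392) = 8.86761e-07.

S_2 ≈ 440.197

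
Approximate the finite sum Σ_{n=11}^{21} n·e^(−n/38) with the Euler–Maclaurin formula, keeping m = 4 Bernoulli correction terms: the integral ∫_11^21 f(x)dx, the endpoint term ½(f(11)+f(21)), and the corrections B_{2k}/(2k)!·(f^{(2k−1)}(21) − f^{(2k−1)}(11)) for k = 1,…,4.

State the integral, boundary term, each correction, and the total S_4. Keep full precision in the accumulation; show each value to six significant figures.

S_4 ≈ 114.015

Integral: ∫_11^21 x·e^(−x/38) dx = 103.878.
Endpoint term: (f(11) + f(21))/2 = (8.23523 + 12.0841)/2 = 10.1597.
Integral + boundary = 114.038.
Order-1 term: 1/12 · (0.257431 − 0.531941) = -0.0228758.
Partial sum through k=1: 114.015.
Order-2 term: −1/720 · (0.000975275 − 0.00140530) = 5.97259e-07.
Partial sum through k=2: 114.015.
Order-3 term: 1/30240 · (1.22734e-06 − 1.69129e-06) = -1.53424e-11.
Partial sum through k=3: 114.015.
Order-4 term: −1/1209600 · (1.23219e-09 − 1.66855e-09) = 3.60748e-16.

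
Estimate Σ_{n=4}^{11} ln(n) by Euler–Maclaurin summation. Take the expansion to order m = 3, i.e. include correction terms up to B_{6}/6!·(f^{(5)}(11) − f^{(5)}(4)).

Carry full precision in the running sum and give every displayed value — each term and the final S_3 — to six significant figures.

The integral term ∫_4^11 ln(x) dx = 13.8317.
Boundary: ½(f(4) + f(11)) = ½(1.38629 + 2.39790) = 1.89209.
So far: 15.7238.
Order-1 term: 1/12 · (0.0909091 − 0.250000) = -0.0132576.
After k=1: 15.7105.
Order-2 term: −1/720 · (0.00150263 − 0.0312500) = 4.13158e-05.
After k=2: 15.7105.
Order-3 term: 1/30240 · (0.000149021 − 0.0234375) = -7.70122e-07.

S_3 ≈ 15.7105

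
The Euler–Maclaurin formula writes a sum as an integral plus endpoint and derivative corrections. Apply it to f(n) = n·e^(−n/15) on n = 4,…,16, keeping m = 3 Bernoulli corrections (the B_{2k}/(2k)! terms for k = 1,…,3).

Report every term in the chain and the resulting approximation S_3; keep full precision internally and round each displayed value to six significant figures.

S_3 ≈ 62.4944

∫_4^16 x·e^(−x/15) dx evaluates to 58.2581.
Boundary: ½(f(4) + f(16)) = ½(3.06371 + 5.50646) = 4.28509.
So far: 62.5432.
Correction k=1: B_{2}/2! · (f^{(1)}(16) − f^{(1)}(4)) = 1/12 · (-0.0229436 − 0.561681) = -0.0487187.
Partial sum through k=1: 62.4944.
Correction k=2: B_{4}/4! · (f^{(3)}(16) − f^{(3)}(4)) = −1/720 · (0.00295717 − 0.00930461) = 8.81589e-06.
Partial sum through k=2: 62.4944.
Correction k=3: B_{6}/6! · (f^{(5)}(16) − f^{(5)}(4)) = 1/30240 · (2.67392e-05 − 7.16127e-05) = -1.48391e-09.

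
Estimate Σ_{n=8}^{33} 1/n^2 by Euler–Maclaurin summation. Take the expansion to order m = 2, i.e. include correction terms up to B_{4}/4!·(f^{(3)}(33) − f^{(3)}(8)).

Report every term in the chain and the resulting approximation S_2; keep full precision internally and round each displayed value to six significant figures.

S_2 ≈ 0.103288

The integral term ∫_8^33 1/x^2 dx = 0.0946970.
Boundary: ½(f(8) + f(33)) = ½(0.0156250 + 0.000918274) = 0.00827164.
Running total after boundary: 0.102969.
Order-1 term: 1/12 · (-5.56529e-05 − (-0.00390625)) = 0.000320883.
Partial sum through k=1: 0.103289.
Order-2 term: −1/720 · (-6.13256e-07 − (-0.000732422)) = -1.01640e-06.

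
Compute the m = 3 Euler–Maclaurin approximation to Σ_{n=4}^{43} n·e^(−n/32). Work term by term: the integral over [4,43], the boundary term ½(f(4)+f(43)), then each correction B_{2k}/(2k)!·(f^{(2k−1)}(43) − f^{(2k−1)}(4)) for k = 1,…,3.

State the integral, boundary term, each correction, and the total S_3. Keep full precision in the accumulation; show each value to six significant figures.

∫_4^43 x·e^(−x/32) dx evaluates to 390.559.
½[f(4) + f(43)] = ½[3.52999 + 11.2172] = 7.37360.
So far: 397.933.
k=1: B_{2}/(2)! × [f^{(1)}(43) − f^{(1)}(4)] = 1/12 × (-0.0896725 − 0.772185) = -0.0718214.
Partial sum through k=1: 397.861.
k=2: B_{4}/(4)! × [f^{(3)}(43) − f^{(3)}(4)] = −1/720 × (0.000421932 − 0.00247771) = 2.85525e-06.
Partial sum through k=2: 397.861.
k=3: B_{6}/(6)! × [f^{(5)}(43) − f^{(5)}(4)] = 1/30240 × (9.09605e-07 − 4.10287e-06) = -1.05597e-10.

S_3 ≈ 397.861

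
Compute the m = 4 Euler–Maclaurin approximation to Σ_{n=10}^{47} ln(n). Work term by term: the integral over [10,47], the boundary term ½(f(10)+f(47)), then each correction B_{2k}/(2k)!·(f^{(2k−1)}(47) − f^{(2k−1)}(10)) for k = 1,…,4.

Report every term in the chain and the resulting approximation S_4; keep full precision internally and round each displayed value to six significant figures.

S_4 ≈ 124.001

The integral term ∫_10^47 ln(x) dx = 120.931.
Boundary: ½(f(10) + f(47)) = ½(2.30259 + 3.85015) = 3.07637.
So far: 124.007.
Order-1 term: 1/12 · (0.0212766 − 0.100000) = -0.00656028.
Running total after k=1: 124.001.
Order-2 term: −1/720 · (1.92636e-05 − 0.00200000) = 2.75102e-06.
Running total after k=2: 124.001.
Order-3 term: 1/30240 · (1.04646e-07 − 0.000240000) = -7.93305e-09.
Running total after k=3: 124.001.
Order-4 term: −1/1209600 · (1.42117e-09 − 7.20000e-05) = 5.95226e-11.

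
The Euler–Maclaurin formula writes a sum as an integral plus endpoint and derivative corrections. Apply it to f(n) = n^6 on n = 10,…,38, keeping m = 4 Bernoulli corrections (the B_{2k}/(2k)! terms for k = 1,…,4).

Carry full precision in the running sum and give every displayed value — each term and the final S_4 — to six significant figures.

Integral: ∫_10^38 x^6 dx = 1.63437e+10.
½[f(10) + f(38)] = ½[1.00000e+06 + 3.01094e+09] = 1.50597e+09.
So far: 1.78496e+10.
k=1: B_{2}/(2)! × [f^{(1)}(38) − f^{(1)}(10)] = 1/12 × (4.75411e+08 − 600000) = 3.95676e+07.
Running total after k=1: 1.78892e+10.
k=2: B_{4}/(4)! × [f^{(3)}(38) − f^{(3)}(10)] = −1/720 × (6.58464e+06 − 120000) = -8978.67.
Running total after k=2: 1.78892e+10.
k=3: B_{6}/(6)! × [f^{(5)}(38) − f^{(5)}(10)] = 1/30240 × (27360.0 − 7200.00) = 0.666667.
Running total after k=3: 1.78892e+10.
k=4: B_{8}/(8)! × [f^{(7)}(38) − f^{(7)}(10)] = −1/1209600 × (0.00000 − 0.00000) = 0.00000.

S_4 ≈ 1.78892e+10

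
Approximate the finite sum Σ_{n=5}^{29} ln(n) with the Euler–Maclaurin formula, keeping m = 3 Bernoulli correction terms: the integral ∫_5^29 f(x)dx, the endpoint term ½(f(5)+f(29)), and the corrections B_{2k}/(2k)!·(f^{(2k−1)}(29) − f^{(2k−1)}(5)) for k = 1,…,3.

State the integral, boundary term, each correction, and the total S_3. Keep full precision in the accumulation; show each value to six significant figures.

Integral: ∫_5^29 ln(x) dx = 65.6044.
½[f(5) + f(29)] = ½[1.60944 + 3.36730] = 2.48837.
Integral + boundary = 68.0928.
Order-1 term: 1/12 · (0.0344828 − 0.200000) = -0.0137931.
Partial sum through k=1: 68.0790.
Order-2 term: −1/720 · (8.20042e-05 − 0.0160000) = 2.21083e-05.
Partial sum through k=2: 68.0790.
Order-3 term: 1/30240 · (1.17010e-06 − 0.00768000) = -2.53930e-07.

S_3 ≈ 68.0790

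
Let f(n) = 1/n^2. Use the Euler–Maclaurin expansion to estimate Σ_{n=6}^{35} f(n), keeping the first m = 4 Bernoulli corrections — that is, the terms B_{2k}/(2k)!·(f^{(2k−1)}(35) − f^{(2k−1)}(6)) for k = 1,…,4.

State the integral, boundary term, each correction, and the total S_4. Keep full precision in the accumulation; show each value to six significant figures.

S_4 ≈ 0.153156

∫_6^35 1/x^2 dx evaluates to 0.138095.
½[f(6) + f(35)] = ½[0.0277778 + 0.000816327] = 0.0142971.
So far: 0.152392.
Order-1 term: 1/12 · (-4.66472e-05 − (-0.00925926)) = 0.000767718.
Partial sum through k=1: 0.153160.
Order-2 term: −1/720 · (-4.56952e-07 − (-0.00308642)) = -4.28606e-06.
Partial sum through k=2: 0.153156.
Order-3 term: 1/30240 · (-1.11907e-08 − (-0.00257202)) = 8.50531e-08.
Partial sum through k=3: 0.153156.
Order-4 term: −1/1209600 · (-5.11574e-10 − (-0.00400091)) = -3.30763e-09.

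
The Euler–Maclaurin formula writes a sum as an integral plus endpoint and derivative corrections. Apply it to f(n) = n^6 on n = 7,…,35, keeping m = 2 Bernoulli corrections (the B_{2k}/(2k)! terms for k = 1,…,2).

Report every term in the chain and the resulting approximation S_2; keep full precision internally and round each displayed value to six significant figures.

S_2 ≈ 1.01366e+10

Integral: ∫_7^35 x^6 dx = 9.19121e+09.
½[f(7) + f(35)] = ½[117649 + 1.83827e+09] = 9.19192e+08.
So far: 1.01104e+10.
Correction k=1: B_{2}/2! · (f^{(1)}(35) − f^{(1)}(7)) = 1/12 · (3.15131e+08 − 100842) = 2.62525e+07.
Running total after k=1: 1.01367e+10.
Correction k=2: B_{4}/4! · (f^{(3)}(35) − f^{(3)}(7)) = −1/720 · (5.14500e+06 − 41160.0) = -7088.67.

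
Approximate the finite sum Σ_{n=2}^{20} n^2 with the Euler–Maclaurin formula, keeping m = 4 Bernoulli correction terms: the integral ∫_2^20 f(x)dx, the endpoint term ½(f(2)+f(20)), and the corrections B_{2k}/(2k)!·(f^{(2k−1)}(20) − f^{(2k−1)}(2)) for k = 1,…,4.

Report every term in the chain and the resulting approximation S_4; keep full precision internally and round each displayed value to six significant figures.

S_4 ≈ 2869.00

∫_2^20 x^2 dx evaluates to 2664.00.
Boundary: ½(f(2) + f(20)) = ½(4.00000 + 400.000) = 202.000.
Integral + boundary = 2866.00.
Correction k=1: B_{2}/2! · (f^{(1)}(20) − f^{(1)}(2)) = 1/12 · (40.0000 − 4.00000) = 3.00000.
Running total after k=1: 2869.00.
Correction k=2: B_{4}/4! · (f^{(3)}(20) − f^{(3)}(2)) = −1/720 · (0.00000 − 0.00000) = 0.00000.
Running total after k=2: 2869.00.
Correction k=3: B_{6}/6! · (f^{(5)}(20) − f^{(5)}(2)) = 1/30240 · (0.00000 − 0.00000) = 0.00000.
Running total after k=3: 2869.00.
Correction k=4: B_{8}/8! · (f^{(7)}(20) − f^{(7)}(2)) = −1/1209600 · (0.00000 − 0.00000) = 0.00000.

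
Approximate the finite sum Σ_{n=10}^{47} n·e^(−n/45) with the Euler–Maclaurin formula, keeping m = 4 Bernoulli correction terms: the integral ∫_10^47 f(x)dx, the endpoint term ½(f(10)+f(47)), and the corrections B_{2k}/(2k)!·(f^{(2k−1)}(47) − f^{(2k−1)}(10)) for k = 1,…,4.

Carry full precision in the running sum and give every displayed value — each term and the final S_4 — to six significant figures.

S_4 ≈ 537.232

Integral: ∫_10^47 x·e^(−x/45) dx = 525.012.
Endpoint term: (f(10) + f(47))/2 = (8.00737 + 16.5387)/2 = 12.2730.
Integral + boundary = 537.285.
k=1: B_{2}/(2)! × [f^{(1)}(47) − f^{(1)}(10)] = 1/12 × (-0.0156394 − 0.622796) = -0.0532029.
Partial sum through k=1: 537.232.
k=2: B_{4}/(4)! × [f^{(3)}(47) − f^{(3)}(10)] = −1/720 × (0.000339820 − 0.00109841) = 1.05359e-06.
Partial sum through k=2: 537.232.
k=3: B_{6}/(6)! × [f^{(5)}(47) − f^{(5)}(10)] = 1/30240 × (3.39438e-07 − 9.32966e-07) = -1.96272e-11.
Partial sum through k=3: 537.232.
k=4: B_{8}/(8)! × [f^{(7)}(47) − f^{(7)}(10)] = −1/1209600 × (2.52378e-10 − 6.53585e-10) = 3.31686e-16.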